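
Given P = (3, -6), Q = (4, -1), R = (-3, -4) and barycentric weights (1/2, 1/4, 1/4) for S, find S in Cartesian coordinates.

S = (1/2)·P + (1/4)·Q + (1/4)·R.
x-coordinate: (1/2)·3 + (1/4)·4 + (1/4)·(-3) = 7/4.
y-coordinate: (1/2)·(-6) + (1/4)·(-1) + (1/4)·(-4) = -17/4.

(7/4, -17/4)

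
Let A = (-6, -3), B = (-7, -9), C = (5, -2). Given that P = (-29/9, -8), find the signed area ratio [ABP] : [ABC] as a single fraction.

1/3

[ABC] = ½·((-6)·(-9−(-2)) + (-7)·(-2−(-3)) + 5·(-3−(-9))) = ½·(42 − 7 + 30) = 65/2.
[ABP] = ½·((-6)·(-9−(-8)) + (-7)·(-8−(-3)) + (-29/9)·(-3−(-9))) = ½·(6 + 35 − 58/3) = 65/6, so the ratio is (65/6)/(65/2) = 1/3.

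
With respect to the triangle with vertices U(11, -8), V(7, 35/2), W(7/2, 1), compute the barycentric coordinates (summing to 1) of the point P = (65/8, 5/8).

(1/2, 1/4, 1/4)

Signed area of the reference triangle: [UVW] = ½·(11·(35/2−1) + 7·(1−(-8)) + (7/2)·(-8−(35/2))) = ½·(363/2 + 63 − 357/4) = 621/8.
[PVW] = ½·((65/8)·(35/2−1) + 7·(1−(5/8)) + (7/2)·(5/8−(35/2))) = ½·(2145/16 + 21/8 − 945/16) = 621/16, so the U-coordinate is (621/16)/(621/8) = 1/2.
[UPW] = ½·(11·(5/8−1) + (65/8)·(1−(-8)) + (7/2)·(-8−(5/8))) = ½·(-33/8 + 585/8 − 483/16) = 621/32, so the V-coordinate is 1/4.
[UVP] = ½·(11·(35/2−(5/8)) + 7·(5/8−(-8)) + (65/8)·(-8−(35/2))) = ½·(1485/8 + 483/8 − 3315/16) = 621/32, so the W-coordinate is 1/4.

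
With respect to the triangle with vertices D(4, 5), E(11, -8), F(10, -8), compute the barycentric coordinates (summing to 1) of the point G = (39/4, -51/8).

(1/8, 1/2, 3/8)

Signed area of the reference triangle: [DEF] = ½·(4·(-8−(-8)) + 11·(-8−5) + 10·(5−(-8))) = ½·(0 − 143 + 130) = -13/2.
[GEF] = ½·((39/4)·(-8−(-8)) + 11·(-8−(-51/8)) + 10·(-51/8−(-8))) = ½·(0 − 143/8 + 65/4) = -13/16, so the D-coordinate is (-13/16)/(-13/2) = 1/8.
[DGF] = ½·(4·(-51/8−(-8)) + (39/4)·(-8−5) + 10·(5−(-51/8))) = ½·(13/2 − 507/4 + 455/4) = -13/4, so the E-coordinate is 1/2.
[DEG] = ½·(4·(-8−(-51/8)) + 11·(-51/8−5) + (39/4)·(5−(-8))) = ½·(-13/2 − 1001/8 + 507/4) = -39/16, so the F-coordinate is 3/8.
Check: 1/8 + 1/2 + 3/8 = 1.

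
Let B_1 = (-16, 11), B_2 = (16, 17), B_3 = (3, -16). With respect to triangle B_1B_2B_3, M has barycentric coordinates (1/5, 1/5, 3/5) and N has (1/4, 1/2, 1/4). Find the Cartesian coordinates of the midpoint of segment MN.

(131/40, 13/8)

Barycentric coordinates of the midpoint are the average: (9/40, 7/20, 17/40).
Converting: (9/40)·B_1 + (7/20)·B_2 + (17/40)·B_3 = (131/40, 13/8).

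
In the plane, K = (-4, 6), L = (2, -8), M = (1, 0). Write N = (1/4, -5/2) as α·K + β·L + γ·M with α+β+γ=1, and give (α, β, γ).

Signed area of the reference triangle: [KLM] = ½·((-4)·(-8−0) + 2·(0−6) + 1·(6−(-8))) = ½·(32 − 12 + 14) = 17.
[NLM] = ½·((1/4)·(-8−0) + 2·(0−(-5/2)) + 1·(-5/2−(-8))) = ½·(-2 + 5 + 11/2) = 17/4, so the K-coordinate is (17/4)/17 = 1/4.
[KNM] = ½·((-4)·(-5/2−0) + (1/4)·(0−6) + 1·(6−(-5/2))) = ½·(10 − 3/2 + 17/2) = 17/2, so the L-coordinate is 1/2.
[KLN] = ½·((-4)·(-8−(-5/2)) + 2·(-5/2−6) + (1/4)·(6−(-8))) = ½·(22 − 17 + 7/2) = 17/4, so the M-coordinate is 1/4.
Check: 1/4 + 1/2 + 1/4 = 1.

(1/4, 1/2, 1/4)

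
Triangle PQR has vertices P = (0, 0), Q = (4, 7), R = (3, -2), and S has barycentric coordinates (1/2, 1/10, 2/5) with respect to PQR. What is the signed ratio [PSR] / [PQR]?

1/10

The signed ratio [PSR]/[PQR] equals the barycentric coordinate of S at vertex Q, which is 1/10.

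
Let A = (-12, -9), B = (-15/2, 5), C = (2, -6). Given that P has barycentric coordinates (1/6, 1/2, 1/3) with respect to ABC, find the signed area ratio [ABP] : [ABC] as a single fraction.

The signed ratio [ABP]/[ABC] equals the barycentric coordinate of P at vertex C, which is 1/3.

1/3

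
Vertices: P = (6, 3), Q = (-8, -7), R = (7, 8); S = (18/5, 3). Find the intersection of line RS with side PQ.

(4/3, -1/3)

Barycentric coordinates of S with respect to PQR: (2/5, 1/5, 2/5).
On side PQ the R-coordinate is zero; dropping S's R-weight 2/5 and renormalizing the remaining 2/5 : 1/5 gives weights 2/3, 1/3 on P, Q.
T = (2/3)·(6, 3) + (1/3)·(-8, -7) = (4/3, -1/3).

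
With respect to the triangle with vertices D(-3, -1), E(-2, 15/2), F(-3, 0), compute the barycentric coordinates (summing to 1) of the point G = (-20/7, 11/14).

(2/7, 1/7, 4/7)

Signed area of the reference triangle: [DEF] = ½·((-3)·(15/2−0) + (-2)·(0−(-1)) + (-3)·(-1−(15/2))) = ½·(-45/2 − 2 + 51/2) = 1/2.
[GEF] = ½·((-20/7)·(15/2−0) + (-2)·(0−(11/14)) + (-3)·(11/14−(15/2))) = ½·(-150/7 + 11/7 + 141/7) = 1/7, so the D-coordinate is (1/7)/(1/2) = 2/7.
[DGF] = ½·((-3)·(11/14−0) + (-20/7)·(0−(-1)) + (-3)·(-1−(11/14))) = ½·(-33/14 − 20/7 + 75/14) = 1/14, so the E-coordinate is 1/7.
[DEG] = ½·((-3)·(15/2−(11/14)) + (-2)·(11/14−(-1)) + (-20/7)·(-1−(15/2))) = ½·(-141/7 − 25/7 + 170/7) = 2/7, so the F-coordinate is 4/7.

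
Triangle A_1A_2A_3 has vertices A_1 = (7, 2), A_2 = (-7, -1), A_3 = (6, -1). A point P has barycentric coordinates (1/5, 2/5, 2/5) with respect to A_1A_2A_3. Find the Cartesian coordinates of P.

P = (1/5)·A_1 + (2/5)·A_2 + (2/5)·A_3.
x-coordinate: (1/5)·7 + (2/5)·(-7) + (2/5)·6 = 1.
y-coordinate: (1/5)·2 + (2/5)·(-1) + (2/5)·(-1) = -2/5.

(1, -2/5)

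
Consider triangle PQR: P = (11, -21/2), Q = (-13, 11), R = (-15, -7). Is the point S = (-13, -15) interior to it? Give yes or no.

no

Barycentric coordinates of S: (52/475, -201/475, 624/475).
The three coordinates are positive, negative, positive; a point is interior exactly when all three are positive.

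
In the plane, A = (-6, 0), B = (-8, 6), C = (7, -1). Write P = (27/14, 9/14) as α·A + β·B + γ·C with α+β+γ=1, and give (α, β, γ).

Signed area of the reference triangle: [ABC] = ½·((-6)·(6−(-1)) + (-8)·(-1−0) + 7·(0−6)) = ½·(-42 + 8 − 42) = -38.
[PBC] = ½·((27/14)·(6−(-1)) + (-8)·(-1−(9/14)) + 7·(9/14−6)) = ½·(27/2 + 92/7 − 75/2) = -38/7, so the A-coordinate is (-38/7)/(-38) = 1/7.
[APC] = ½·((-6)·(9/14−(-1)) + (27/14)·(-1−0) + 7·(0−(9/14))) = ½·(-69/7 − 27/14 − 9/2) = -57/7, so the B-coordinate is 3/14.
[ABP] = ½·((-6)·(6−(9/14)) + (-8)·(9/14−0) + (27/14)·(0−6)) = ½·(-225/7 − 36/7 − 81/7) = -171/7, so the C-coordinate is 9/14.
Check: 1/7 + 3/14 + 9/14 = 1.

(1/7, 3/14, 9/14)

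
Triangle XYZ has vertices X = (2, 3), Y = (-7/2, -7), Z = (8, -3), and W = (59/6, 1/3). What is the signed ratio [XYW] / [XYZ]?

1

[XYZ] = ½·(2·(-7−(-3)) + (-7/2)·(-3−3) + 8·(3−(-7))) = ½·(-8 + 21 + 80) = 93/2.
[XYW] = ½·(2·(-7−(1/3)) + (-7/2)·(1/3−3) + (59/6)·(3−(-7))) = ½·(-44/3 + 28/3 + 295/3) = 93/2, so the ratio is (93/2)/(93/2) = 1.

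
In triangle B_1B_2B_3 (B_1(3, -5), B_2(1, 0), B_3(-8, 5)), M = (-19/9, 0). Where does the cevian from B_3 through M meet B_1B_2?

Barycentric coordinates of M with respect to B_1B_2B_3: (4/9, 1/9, 4/9).
On side B_1B_2 the B_3-coordinate is zero; dropping M's B_3-weight 4/9 and renormalizing the remaining 4/9 : 1/9 gives weights 4/5, 1/5 on B_1, B_2.
N = (4/5)·(3, -5) + (1/5)·(1, 0) = (13/5, -4).

(13/5, -4)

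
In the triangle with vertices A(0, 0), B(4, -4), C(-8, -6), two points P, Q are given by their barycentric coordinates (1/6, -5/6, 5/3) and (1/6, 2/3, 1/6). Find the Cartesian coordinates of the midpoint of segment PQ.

Barycentric coordinates of the midpoint are the average: (1/6, -1/12, 11/12).
Converting: (1/6)·A + (-1/12)·B + (11/12)·C = (-23/3, -31/6).

(-23/3, -31/6)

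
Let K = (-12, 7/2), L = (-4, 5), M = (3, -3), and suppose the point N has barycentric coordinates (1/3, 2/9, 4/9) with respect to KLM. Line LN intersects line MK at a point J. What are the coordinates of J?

(-24/7, -3/14)

Line LN meets MK where the L-coordinate vanishes; zeroing N's L-weight and renormalizing leaves M, K-weights 4/9 : 1/3 → (4/7, 3/7).
So J = (4/7)·M + (3/7)·K = (-24/7, -3/14).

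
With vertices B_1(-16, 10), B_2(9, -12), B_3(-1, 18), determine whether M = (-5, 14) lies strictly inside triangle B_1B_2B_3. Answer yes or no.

yes

Barycentric coordinates of M: (16/53, 14/265, 171/265).
The three coordinates are positive, positive, positive; a point is interior exactly when all three are positive.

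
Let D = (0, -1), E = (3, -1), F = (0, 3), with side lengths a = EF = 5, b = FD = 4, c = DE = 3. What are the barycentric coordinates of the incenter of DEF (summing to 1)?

(5/12, 1/3, 1/4)

The incenter has barycentric coordinates proportional to the opposite side lengths: (5 : 4 : 3).
Normalizing by 5+4+3 = 12 gives (5/12, 1/3, 1/4).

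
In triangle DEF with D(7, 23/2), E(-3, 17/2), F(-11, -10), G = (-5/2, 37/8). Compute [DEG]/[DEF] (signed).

1/4

[DEF] = ½·(7·(17/2−(-10)) + (-3)·(-10−(23/2)) + (-11)·(23/2−(17/2))) = ½·(259/2 + 129/2 − 33) = 161/2.
[DEG] = ½·(7·(17/2−(37/8)) + (-3)·(37/8−(23/2)) + (-5/2)·(23/2−(17/2))) = ½·(217/8 + 165/8 − 15/2) = 161/8, so the ratio is (161/8)/(161/2) = 1/4.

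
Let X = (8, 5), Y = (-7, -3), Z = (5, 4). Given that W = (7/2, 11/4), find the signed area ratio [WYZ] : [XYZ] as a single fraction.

1/2

[XYZ] = ½·(8·(-3−4) + (-7)·(4−5) + 5·(5−(-3))) = ½·(-56 + 7 + 40) = -9/2.
[WYZ] = ½·((7/2)·(-3−4) + (-7)·(4−(11/4)) + 5·(11/4−(-3))) = ½·(-49/2 − 35/4 + 115/4) = -9/4, so the ratio is (-9/4)/(-9/2) = 1/2.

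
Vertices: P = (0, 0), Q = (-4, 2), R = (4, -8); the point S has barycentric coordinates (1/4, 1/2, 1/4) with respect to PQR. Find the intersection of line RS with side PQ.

Line RS meets PQ where the R-coordinate vanishes; zeroing S's R-weight and renormalizing leaves P, Q-weights 1/4 : 1/2 → (1/3, 2/3).
So T = (1/3)·P + (2/3)·Q = (-8/3, 4/3).

(-8/3, 4/3)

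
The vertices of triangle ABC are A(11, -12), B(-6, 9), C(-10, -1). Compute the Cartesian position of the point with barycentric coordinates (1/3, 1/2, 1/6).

P = (1/3)·A + (1/2)·B + (1/6)·C.
x-coordinate: (1/3)·11 + (1/2)·(-6) + (1/6)·(-10) = -1.
y-coordinate: (1/3)·(-12) + (1/2)·9 + (1/6)·(-1) = 1/3.

(-1, 1/3)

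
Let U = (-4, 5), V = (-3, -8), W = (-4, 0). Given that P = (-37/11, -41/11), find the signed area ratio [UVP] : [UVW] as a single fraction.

[UVW] = ½·((-4)·(-8−0) + (-3)·(0−5) + (-4)·(5−(-8))) = ½·(32 + 15 − 52) = -5/2.
[UVP] = ½·((-4)·(-8−(-41/11)) + (-3)·(-41/11−5) + (-37/11)·(5−(-8))) = ½·(188/11 + 288/11 − 481/11) = -5/22, so the ratio is (-5/22)/(-5/2) = 1/11.

1/11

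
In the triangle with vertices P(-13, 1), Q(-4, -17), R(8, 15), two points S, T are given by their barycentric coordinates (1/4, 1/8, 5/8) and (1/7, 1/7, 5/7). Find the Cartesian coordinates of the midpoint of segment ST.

Barycentric coordinates of the midpoint are the average: (11/56, 15/112, 75/112).
Converting: (11/56)·P + (15/112)·Q + (75/112)·R = (127/56, 223/28).

(127/56, 223/28)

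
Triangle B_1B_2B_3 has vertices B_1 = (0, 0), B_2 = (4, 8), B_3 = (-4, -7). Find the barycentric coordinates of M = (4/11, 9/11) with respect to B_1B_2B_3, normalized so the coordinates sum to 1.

Signed area of the reference triangle: [B_1B_2B_3] = ½·(0·(8−(-7)) + 4·(-7−0) + (-4)·(0−8)) = ½·(0 − 28 + 32) = 2.
[MB_2B_3] = ½·((4/11)·(8−(-7)) + 4·(-7−(9/11)) + (-4)·(9/11−8)) = ½·(60/11 − 344/11 + 316/11) = 16/11, so the B_1-coordinate is (16/11)/2 = 8/11.
[B_1MB_3] = ½·(0·(9/11−(-7)) + (4/11)·(-7−0) + (-4)·(0−(9/11))) = ½·(0 − 28/11 + 36/11) = 4/11, so the B_2-coordinate is 2/11.
[B_1B_2M] = ½·(0·(8−(9/11)) + 4·(9/11−0) + (4/11)·(0−8)) = ½·(0 + 36/11 − 32/11) = 2/11, so the B_3-coordinate is 1/11.
Check: 8/11 + 2/11 + 1/11 = 1.

(8/11, 2/11, 1/11)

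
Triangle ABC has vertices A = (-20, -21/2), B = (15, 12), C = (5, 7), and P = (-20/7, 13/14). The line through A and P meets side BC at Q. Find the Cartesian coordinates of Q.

Barycentric coordinates of P with respect to ABC: (3/7, 2/7, 2/7).
On side BC the A-coordinate is zero; dropping P's A-weight 3/7 and renormalizing the remaining 2/7 : 2/7 gives weights 1/2, 1/2 on B, C.
Q = (1/2)·(15, 12) + (1/2)·(5, 7) = (10, 19/2).

(10, 19/2)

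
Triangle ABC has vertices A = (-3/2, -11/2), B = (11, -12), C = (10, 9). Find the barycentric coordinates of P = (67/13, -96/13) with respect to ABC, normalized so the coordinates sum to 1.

(6/13, 6/13, 1/13)

Signed area of the reference triangle: [ABC] = ½·((-3/2)·(-12−9) + 11·(9−(-11/2)) + 10·(-11/2−(-12))) = ½·(63/2 + 319/2 + 65) = 128.
[PBC] = ½·((67/13)·(-12−9) + 11·(9−(-96/13)) + 10·(-96/13−(-12))) = ½·(-1407/13 + 2343/13 + 600/13) = 768/13, so the A-coordinate is (768/13)/128 = 6/13.
[APC] = ½·((-3/2)·(-96/13−9) + (67/13)·(9−(-11/2)) + 10·(-11/2−(-96/13))) = ½·(639/26 + 1943/26 + 245/13) = 768/13, so the B-coordinate is 6/13.
[ABP] = ½·((-3/2)·(-12−(-96/13)) + 11·(-96/13−(-11/2)) + (67/13)·(-11/2−(-12))) = ½·(90/13 − 539/26 + 67/2) = 128/13, so the C-coordinate is 1/13.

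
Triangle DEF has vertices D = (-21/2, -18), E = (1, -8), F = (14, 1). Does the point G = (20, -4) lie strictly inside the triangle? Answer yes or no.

no

Barycentric coordinates of G: (238/53, -473/53, 288/53).
The three coordinates are positive, negative, positive; a point is interior exactly when all three are positive.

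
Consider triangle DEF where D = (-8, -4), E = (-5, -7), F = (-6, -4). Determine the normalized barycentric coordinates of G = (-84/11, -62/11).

(12/11, 6/11, -7/11)

Signed area of the reference triangle: [DEF] = ½·((-8)·(-7−(-4)) + (-5)·(-4−(-4)) + (-6)·(-4−(-7))) = ½·(24 + 0 − 18) = 3.
[GEF] = ½·((-84/11)·(-7−(-4)) + (-5)·(-4−(-62/11)) + (-6)·(-62/11−(-7))) = ½·(252/11 − 90/11 − 90/11) = 36/11, so the D-coordinate is (36/11)/3 = 12/11.
[DGF] = ½·((-8)·(-62/11−(-4)) + (-84/11)·(-4−(-4)) + (-6)·(-4−(-62/11))) = ½·(144/11 + 0 − 108/11) = 18/11, so the E-coordinate is 6/11.
[DEG] = ½·((-8)·(-7−(-62/11)) + (-5)·(-62/11−(-4)) + (-84/11)·(-4−(-7))) = ½·(120/11 + 90/11 − 252/11) = -21/11, so the F-coordinate is -7/11.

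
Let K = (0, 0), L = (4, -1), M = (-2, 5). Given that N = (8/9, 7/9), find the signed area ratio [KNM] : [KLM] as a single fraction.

1/3

[KLM] = ½·(0·(-1−5) + 4·(5−0) + (-2)·(0−(-1))) = ½·(0 + 20 − 2) = 9.
[KNM] = ½·(0·(7/9−5) + (8/9)·(5−0) + (-2)·(0−(7/9))) = ½·(0 + 40/9 + 14/9) = 3, so the ratio is 3/9 = 1/3.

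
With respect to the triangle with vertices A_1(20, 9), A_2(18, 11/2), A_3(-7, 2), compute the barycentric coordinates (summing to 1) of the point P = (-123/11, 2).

Signed area of the reference triangle: [A_1A_2A_3] = ½·(20·(11/2−2) + 18·(2−9) + (-7)·(9−(11/2))) = ½·(70 − 126 − 49/2) = -161/4.
[PA_2A_3] = ½·((-123/11)·(11/2−2) + 18·(2−2) + (-7)·(2−(11/2))) = ½·(-861/22 + 0 + 49/2) = -161/22, so the A_1-coordinate is (-161/22)/(-161/4) = 2/11.
[A_1PA_3] = ½·(20·(2−2) + (-123/11)·(2−9) + (-7)·(9−2)) = ½·(0 + 861/11 − 49) = 161/11, so the A_2-coordinate is -4/11.
[A_1A_2P] = ½·(20·(11/2−2) + 18·(2−9) + (-123/11)·(9−(11/2))) = ½·(70 − 126 − 861/22) = -2093/44, so the A_3-coordinate is 13/11.
Check: 2/11 − 4/11 + 13/11 = 1.

(2/11, -4/11, 13/11)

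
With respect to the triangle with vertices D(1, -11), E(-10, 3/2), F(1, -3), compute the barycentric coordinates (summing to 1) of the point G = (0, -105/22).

Signed area of the reference triangle: [DEF] = ½·(1·(3/2−(-3)) + (-10)·(-3−(-11)) + 1·(-11−(3/2))) = ½·(9/2 − 80 − 25/2) = -44.
[GEF] = ½·(0·(3/2−(-3)) + (-10)·(-3−(-105/22)) + 1·(-105/22−(3/2))) = ½·(0 − 195/11 − 69/11) = -12, so the D-coordinate is (-12)/(-44) = 3/11.
[DGF] = ½·(1·(-105/22−(-3)) + 0·(-3−(-11)) + 1·(-11−(-105/22))) = ½·(-39/22 + 0 − 137/22) = -4, so the E-coordinate is 1/11.
[DEG] = ½·(1·(3/2−(-105/22)) + (-10)·(-105/22−(-11)) + 0·(-11−(3/2))) = ½·(69/11 − 685/11 + 0) = -28, so the F-coordinate is 7/11.
Check: 3/11 + 1/11 + 7/11 = 1.

(3/11, 1/11, 7/11)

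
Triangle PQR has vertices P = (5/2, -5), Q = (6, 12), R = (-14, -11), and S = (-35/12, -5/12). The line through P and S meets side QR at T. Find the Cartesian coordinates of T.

(-4, 1/2)

Barycentric coordinates of S with respect to PQR: (1/6, 5/12, 5/12).
On side QR the P-coordinate is zero; dropping S's P-weight 1/6 and renormalizing the remaining 5/12 : 5/12 gives weights 1/2, 1/2 on Q, R.
T = (1/2)·(6, 12) + (1/2)·(-14, -11) = (-4, 1/2).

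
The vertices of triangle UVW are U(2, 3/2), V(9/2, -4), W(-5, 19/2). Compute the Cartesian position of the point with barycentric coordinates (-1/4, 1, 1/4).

(11/4, -2)

P = (-1/4)·U + 1·V + (1/4)·W.
x-coordinate: (-1/4)·2 + 1·(9/2) + (1/4)·(-5) = 11/4.
y-coordinate: (-1/4)·(3/2) + 1·(-4) + (1/4)·(19/2) = -2.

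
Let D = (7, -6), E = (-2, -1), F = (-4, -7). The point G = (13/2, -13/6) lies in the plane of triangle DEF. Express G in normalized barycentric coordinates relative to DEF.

(5/6, 2/3, -1/2)

Signed area of the reference triangle: [DEF] = ½·(7·(-1−(-7)) + (-2)·(-7−(-6)) + (-4)·(-6−(-1))) = ½·(42 + 2 + 20) = 32.
[GEF] = ½·((13/2)·(-1−(-7)) + (-2)·(-7−(-13/6)) + (-4)·(-13/6−(-1))) = ½·(39 + 29/3 + 14/3) = 80/3, so the D-coordinate is (80/3)/32 = 5/6.
[DGF] = ½·(7·(-13/6−(-7)) + (13/2)·(-7−(-6)) + (-4)·(-6−(-13/6))) = ½·(203/6 − 13/2 + 46/3) = 64/3, so the E-coordinate is 2/3.
[DEG] = ½·(7·(-1−(-13/6)) + (-2)·(-13/6−(-6)) + (13/2)·(-6−(-1))) = ½·(49/6 − 23/3 − 65/2) = -16, so the F-coordinate is -1/2.
Check: 5/6 + 2/3 − 1/2 = 1.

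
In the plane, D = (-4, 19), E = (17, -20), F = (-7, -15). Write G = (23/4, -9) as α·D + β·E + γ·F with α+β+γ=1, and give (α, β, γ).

(1/4, 1/2, 1/4)

Signed area of the reference triangle: [DEF] = ½·((-4)·(-20−(-15)) + 17·(-15−19) + (-7)·(19−(-20))) = ½·(20 − 578 − 273) = -831/2.
[GEF] = ½·((23/4)·(-20−(-15)) + 17·(-15−(-9)) + (-7)·(-9−(-20))) = ½·(-115/4 − 102 − 77) = -831/8, so the D-coordinate is (-831/8)/(-831/2) = 1/4.
[DGF] = ½·((-4)·(-9−(-15)) + (23/4)·(-15−19) + (-7)·(19−(-9))) = ½·(-24 − 391/2 − 196) = -831/4, so the E-coordinate is 1/2.
[DEG] = ½·((-4)·(-20−(-9)) + 17·(-9−19) + (23/4)·(19−(-20))) = ½·(44 − 476 + 897/4) = -831/8, so the F-coordinate is 1/4.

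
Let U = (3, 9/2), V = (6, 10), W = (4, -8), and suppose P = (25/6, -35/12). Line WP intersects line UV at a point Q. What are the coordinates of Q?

Barycentric coordinates of P with respect to UVW: (1/6, 1/6, 2/3).
On side UV the W-coordinate is zero; dropping P's W-weight 2/3 and renormalizing the remaining 1/6 : 1/6 gives weights 1/2, 1/2 on U, V.
Q = (1/2)·(3, 9/2) + (1/2)·(6, 10) = (9/2, 29/4).

(9/2, 29/4)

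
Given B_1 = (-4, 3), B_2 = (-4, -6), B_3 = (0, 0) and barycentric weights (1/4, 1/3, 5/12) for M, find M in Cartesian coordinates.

(-7/3, -5/4)

M = (1/4)·B_1 + (1/3)·B_2 + (5/12)·B_3.
x-coordinate: (1/4)·(-4) + (1/3)·(-4) + (5/12)·0 = -7/3.
y-coordinate: (1/4)·3 + (1/3)·(-6) + (5/12)·0 = -5/4.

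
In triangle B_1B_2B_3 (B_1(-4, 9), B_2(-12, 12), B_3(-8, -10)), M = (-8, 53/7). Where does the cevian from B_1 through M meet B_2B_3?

(-11, 13/2)

Barycentric coordinates of M with respect to B_1B_2B_3: (3/7, 3/7, 1/7).
On side B_2B_3 the B_1-coordinate is zero; dropping M's B_1-weight 3/7 and renormalizing the remaining 3/7 : 1/7 gives weights 3/4, 1/4 on B_2, B_3.
N = (3/4)·(-12, 12) + (1/4)·(-8, -10) = (-11, 13/2).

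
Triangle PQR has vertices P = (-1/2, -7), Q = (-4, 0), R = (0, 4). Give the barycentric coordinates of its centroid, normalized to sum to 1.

The centroid is the average of the vertices, so each weight is 1/3.

(1/3, 1/3, 1/3)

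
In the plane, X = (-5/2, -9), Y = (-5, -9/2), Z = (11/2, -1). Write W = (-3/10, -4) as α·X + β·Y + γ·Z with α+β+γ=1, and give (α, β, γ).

Signed area of the reference triangle: [XYZ] = ½·((-5/2)·(-9/2−(-1)) + (-5)·(-1−(-9)) + (11/2)·(-9−(-9/2))) = ½·(35/4 − 40 − 99/4) = -28.
[WYZ] = ½·((-3/10)·(-9/2−(-1)) + (-5)·(-1−(-4)) + (11/2)·(-4−(-9/2))) = ½·(21/20 − 15 + 11/4) = -28/5, so the X-coordinate is (-28/5)/(-28) = 1/5.
[XWZ] = ½·((-5/2)·(-4−(-1)) + (-3/10)·(-1−(-9)) + (11/2)·(-9−(-4))) = ½·(15/2 − 12/5 − 55/2) = -56/5, so the Y-coordinate is 2/5.
[XYW] = ½·((-5/2)·(-9/2−(-4)) + (-5)·(-4−(-9)) + (-3/10)·(-9−(-9/2))) = ½·(5/4 − 25 + 27/20) = -56/5, so the Z-coordinate is 2/5.

(1/5, 2/5, 2/5)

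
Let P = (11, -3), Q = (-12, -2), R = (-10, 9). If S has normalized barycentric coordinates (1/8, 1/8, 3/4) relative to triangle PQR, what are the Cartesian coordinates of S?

S = (1/8)·P + (1/8)·Q + (3/4)·R.
x-coordinate: (1/8)·11 + (1/8)·(-12) + (3/4)·(-10) = -61/8.
y-coordinate: (1/8)·(-3) + (1/8)·(-2) + (3/4)·9 = 49/8.

(-61/8, 49/8)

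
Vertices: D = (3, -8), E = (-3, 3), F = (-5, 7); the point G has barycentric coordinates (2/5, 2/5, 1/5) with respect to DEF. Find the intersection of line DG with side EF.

Line DG meets EF where the D-coordinate vanishes; zeroing G's D-weight and renormalizing leaves E, F-weights 2/5 : 1/5 → (2/3, 1/3).
So H = (2/3)·E + (1/3)·F = (-11/3, 13/3).

(-11/3, 13/3)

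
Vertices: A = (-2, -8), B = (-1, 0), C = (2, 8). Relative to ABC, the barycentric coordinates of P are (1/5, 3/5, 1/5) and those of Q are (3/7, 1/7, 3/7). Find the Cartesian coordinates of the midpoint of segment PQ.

Barycentric coordinates of the midpoint are the average: (11/35, 13/35, 11/35).
Converting: (11/35)·A + (13/35)·B + (11/35)·C = (-13/35, 0).

(-13/35, 0)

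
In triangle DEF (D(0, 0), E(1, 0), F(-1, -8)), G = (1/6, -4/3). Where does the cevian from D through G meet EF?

(1/3, -8/3)

Barycentric coordinates of G with respect to DEF: (1/2, 1/3, 1/6).
On side EF the D-coordinate is zero; dropping G's D-weight 1/2 and renormalizing the remaining 1/3 : 1/6 gives weights 2/3, 1/3 on E, F.
H = (2/3)·(1, 0) + (1/3)·(-1, -8) = (1/3, -8/3).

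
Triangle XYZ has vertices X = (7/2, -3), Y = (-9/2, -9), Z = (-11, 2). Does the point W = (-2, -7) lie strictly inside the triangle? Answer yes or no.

Barycentric coordinates of W: (81/254, 171/254, 1/127).
The three coordinates are positive, positive, positive; a point is interior exactly when all three are positive.

yes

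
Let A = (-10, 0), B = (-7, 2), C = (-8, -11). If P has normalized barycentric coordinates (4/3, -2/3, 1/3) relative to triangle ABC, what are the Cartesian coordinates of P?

P = (4/3)·A + (-2/3)·B + (1/3)·C.
x-coordinate: (4/3)·(-10) + (-2/3)·(-7) + (1/3)·(-8) = -34/3.
y-coordinate: (4/3)·0 + (-2/3)·2 + (1/3)·(-11) = -5.

(-34/3, -5)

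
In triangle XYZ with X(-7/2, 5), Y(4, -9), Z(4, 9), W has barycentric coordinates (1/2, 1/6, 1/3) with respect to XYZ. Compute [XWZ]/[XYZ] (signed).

1/6

The signed ratio [XWZ]/[XYZ] equals the barycentric coordinate of W at vertex Y, which is 1/6.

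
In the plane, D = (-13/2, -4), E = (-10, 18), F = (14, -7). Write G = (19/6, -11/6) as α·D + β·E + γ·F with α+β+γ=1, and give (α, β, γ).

(1/3, 1/6, 1/2)

Signed area of the reference triangle: [DEF] = ½·((-13/2)·(18−(-7)) + (-10)·(-7−(-4)) + 14·(-4−18)) = ½·(-325/2 + 30 − 308) = -881/4.
[GEF] = ½·((19/6)·(18−(-7)) + (-10)·(-7−(-11/6)) + 14·(-11/6−18)) = ½·(475/6 + 155/3 − 833/3) = -881/12, so the D-coordinate is (-881/12)/(-881/4) = 1/3.
[DGF] = ½·((-13/2)·(-11/6−(-7)) + (19/6)·(-7−(-4)) + 14·(-4−(-11/6))) = ½·(-403/12 − 19/2 − 91/3) = -881/24, so the E-coordinate is 1/6.
[DEG] = ½·((-13/2)·(18−(-11/6)) + (-10)·(-11/6−(-4)) + (19/6)·(-4−18)) = ½·(-1547/12 − 65/3 − 209/3) = -881/8, so the F-coordinate is 1/2.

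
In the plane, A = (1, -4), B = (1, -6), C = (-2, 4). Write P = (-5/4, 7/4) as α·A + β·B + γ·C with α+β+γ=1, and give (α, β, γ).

(1/8, 1/8, 3/4)

Signed area of the reference triangle: [ABC] = ½·(1·(-6−4) + 1·(4−(-4)) + (-2)·(-4−(-6))) = ½·(-10 + 8 − 4) = -3.
[PBC] = ½·((-5/4)·(-6−4) + 1·(4−(7/4)) + (-2)·(7/4−(-6))) = ½·(25/2 + 9/4 − 31/2) = -3/8, so the A-coordinate is (-3/8)/(-3) = 1/8.
[APC] = ½·(1·(7/4−4) + (-5/4)·(4−(-4)) + (-2)·(-4−(7/4))) = ½·(-9/4 − 10 + 23/2) = -3/8, so the B-coordinate is 1/8.
[ABP] = ½·(1·(-6−(7/4)) + 1·(7/4−(-4)) + (-5/4)·(-4−(-6))) = ½·(-31/4 + 23/4 − 5/2) = -9/4, so the C-coordinate is 3/4.
Check: 1/8 + 1/8 + 3/4 = 1.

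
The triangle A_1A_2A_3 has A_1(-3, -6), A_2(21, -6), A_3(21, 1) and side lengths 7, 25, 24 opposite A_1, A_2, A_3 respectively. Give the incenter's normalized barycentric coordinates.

The incenter has barycentric coordinates proportional to the opposite side lengths: (7 : 25 : 24).
Normalizing by 7+25+24 = 56 gives (1/8, 25/56, 3/7).

(1/8, 25/56, 3/7)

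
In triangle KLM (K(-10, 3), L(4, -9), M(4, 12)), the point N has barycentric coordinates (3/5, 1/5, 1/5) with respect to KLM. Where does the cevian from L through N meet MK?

Line LN meets MK where the L-coordinate vanishes; zeroing N's L-weight and renormalizing leaves M, K-weights 1/5 : 3/5 → (1/4, 3/4).
So J = (1/4)·M + (3/4)·K = (-13/2, 21/4).

(-13/2, 21/4)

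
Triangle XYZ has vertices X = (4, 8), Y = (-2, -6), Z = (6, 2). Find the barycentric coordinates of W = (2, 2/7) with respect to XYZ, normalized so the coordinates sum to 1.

(2/7, 3/7, 2/7)

Signed area of the reference triangle: [XYZ] = ½·(4·(-6−2) + (-2)·(2−8) + 6·(8−(-6))) = ½·(-32 + 12 + 84) = 32.
[WYZ] = ½·(2·(-6−2) + (-2)·(2−(2/7)) + 6·(2/7−(-6))) = ½·(-16 − 24/7 + 264/7) = 64/7, so the X-coordinate is (64/7)/32 = 2/7.
[XWZ] = ½·(4·(2/7−2) + 2·(2−8) + 6·(8−(2/7))) = ½·(-48/7 − 12 + 324/7) = 96/7, so the Y-coordinate is 3/7.
[XYW] = ½·(4·(-6−(2/7)) + (-2)·(2/7−8) + 2·(8−(-6))) = ½·(-176/7 + 108/7 + 28) = 64/7, so the Z-coordinate is 2/7.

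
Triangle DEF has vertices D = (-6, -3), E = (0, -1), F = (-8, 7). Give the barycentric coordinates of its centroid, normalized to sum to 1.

The centroid is the average of the vertices, so each weight is 1/3.

(1/3, 1/3, 1/3)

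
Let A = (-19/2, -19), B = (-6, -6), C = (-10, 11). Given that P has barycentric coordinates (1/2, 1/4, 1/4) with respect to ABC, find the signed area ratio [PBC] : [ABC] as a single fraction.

The signed ratio [PBC]/[ABC] equals the barycentric coordinate of P at vertex A, which is 1/2.

1/2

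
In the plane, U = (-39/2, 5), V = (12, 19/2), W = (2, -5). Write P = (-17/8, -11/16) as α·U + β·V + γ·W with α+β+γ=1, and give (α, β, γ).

Signed area of the reference triangle: [UVW] = ½·((-39/2)·(19/2−(-5)) + 12·(-5−5) + 2·(5−(19/2))) = ½·(-1131/4 − 120 − 9) = -1647/8.
[PVW] = ½·((-17/8)·(19/2−(-5)) + 12·(-5−(-11/16)) + 2·(-11/16−(19/2))) = ½·(-493/16 − 207/4 − 163/8) = -1647/32, so the U-coordinate is (-1647/32)/(-1647/8) = 1/4.
[UPW] = ½·((-39/2)·(-11/16−(-5)) + (-17/8)·(-5−5) + 2·(5−(-11/16))) = ½·(-2691/32 + 85/4 + 91/8) = -1647/64, so the V-coordinate is 1/8.
[UVP] = ½·((-39/2)·(19/2−(-11/16)) + 12·(-11/16−5) + (-17/8)·(5−(19/2))) = ½·(-6357/32 − 273/4 + 153/16) = -8235/64, so the W-coordinate is 5/8.
Check: 1/4 + 1/8 + 5/8 = 1.

(1/4, 1/8, 5/8)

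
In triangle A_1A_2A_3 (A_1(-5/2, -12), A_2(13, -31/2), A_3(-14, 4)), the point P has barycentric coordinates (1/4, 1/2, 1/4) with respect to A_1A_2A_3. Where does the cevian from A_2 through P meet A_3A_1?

Line A_2P meets A_3A_1 where the A_2-coordinate vanishes; zeroing P's A_2-weight and renormalizing leaves A_3, A_1-weights 1/4 : 1/4 → (1/2, 1/2).
So Q = (1/2)·A_3 + (1/2)·A_1 = (-33/4, -4).

(-33/4, -4)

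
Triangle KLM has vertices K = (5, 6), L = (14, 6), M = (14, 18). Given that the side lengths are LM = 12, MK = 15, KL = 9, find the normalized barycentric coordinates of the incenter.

The incenter has barycentric coordinates proportional to the opposite side lengths: (12 : 15 : 9).
Normalizing by 12+15+9 = 36 gives (1/3, 5/12, 1/4).

(1/3, 5/12, 1/4)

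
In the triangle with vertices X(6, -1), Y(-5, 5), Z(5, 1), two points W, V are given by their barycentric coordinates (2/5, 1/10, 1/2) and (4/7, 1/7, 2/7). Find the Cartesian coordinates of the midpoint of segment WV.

Barycentric coordinates of the midpoint are the average: (17/35, 17/140, 11/28).
Converting: (17/35)·X + (17/140)·Y + (11/28)·Z = (299/70, 18/35).

(299/70, 18/35)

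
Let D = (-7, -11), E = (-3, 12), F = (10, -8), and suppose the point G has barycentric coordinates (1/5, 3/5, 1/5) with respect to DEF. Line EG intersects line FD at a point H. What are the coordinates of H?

Line EG meets FD where the E-coordinate vanishes; zeroing G's E-weight and renormalizing leaves F, D-weights 1/5 : 1/5 → (1/2, 1/2).
So H = (1/2)·F + (1/2)·D = (3/2, -19/2).

(3/2, -19/2)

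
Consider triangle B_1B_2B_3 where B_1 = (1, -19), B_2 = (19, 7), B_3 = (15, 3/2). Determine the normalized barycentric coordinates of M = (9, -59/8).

Signed area of the reference triangle: [B_1B_2B_3] = ½·(1·(7−(3/2)) + 19·(3/2−(-19)) + 15·(-19−7)) = ½·(11/2 + 779/2 − 390) = 5/2.
[MB_2B_3] = ½·(9·(7−(3/2)) + 19·(3/2−(-59/8)) + 15·(-59/8−7)) = ½·(99/2 + 1349/8 − 1725/8) = 5/4, so the B_1-coordinate is (5/4)/(5/2) = 1/2.
[B_1MB_3] = ½·(1·(-59/8−(3/2)) + 9·(3/2−(-19)) + 15·(-19−(-59/8))) = ½·(-71/8 + 369/2 − 1395/8) = 5/8, so the B_2-coordinate is 1/4.
[B_1B_2M] = ½·(1·(7−(-59/8)) + 19·(-59/8−(-19)) + 9·(-19−7)) = ½·(115/8 + 1767/8 − 234) = 5/8, so the B_3-coordinate is 1/4.
Check: 1/2 + 1/4 + 1/4 = 1.

(1/2, 1/4, 1/4)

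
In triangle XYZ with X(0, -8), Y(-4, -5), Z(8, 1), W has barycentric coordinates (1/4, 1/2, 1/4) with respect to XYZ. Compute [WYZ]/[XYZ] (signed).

1/4

The signed ratio [WYZ]/[XYZ] equals the barycentric coordinate of W at vertex X, which is 1/4.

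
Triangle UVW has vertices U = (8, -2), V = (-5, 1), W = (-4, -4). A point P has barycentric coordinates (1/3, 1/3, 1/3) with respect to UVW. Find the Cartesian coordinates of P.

(-1/3, -5/3)

P = (1/3)·U + (1/3)·V + (1/3)·W.
x-coordinate: (1/3)·8 + (1/3)·(-5) + (1/3)·(-4) = -1/3.
y-coordinate: (1/3)·(-2) + (1/3)·1 + (1/3)·(-4) = -5/3.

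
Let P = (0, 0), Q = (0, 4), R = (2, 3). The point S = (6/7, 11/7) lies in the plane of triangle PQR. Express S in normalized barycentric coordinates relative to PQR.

(1/2, 1/14, 3/7)

Signed area of the reference triangle: [PQR] = ½·(0·(4−3) + 0·(3−0) + 2·(0−4)) = ½·(0 + 0 − 8) = -4.
[SQR] = ½·((6/7)·(4−3) + 0·(3−(11/7)) + 2·(11/7−4)) = ½·(6/7 + 0 − 34/7) = -2, so the P-coordinate is (-2)/(-4) = 1/2.
[PSR] = ½·(0·(11/7−3) + (6/7)·(3−0) + 2·(0−(11/7))) = ½·(0 + 18/7 − 22/7) = -2/7, so the Q-coordinate is 1/14.
[PQS] = ½·(0·(4−(11/7)) + 0·(11/7−0) + (6/7)·(0−4)) = ½·(0 + 0 − 24/7) = -12/7, so the R-coordinate is 3/7.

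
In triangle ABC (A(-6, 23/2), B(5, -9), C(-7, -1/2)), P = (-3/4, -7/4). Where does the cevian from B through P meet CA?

Barycentric coordinates of P with respect to ABC: (1/4, 1/2, 1/4).
On side CA the B-coordinate is zero; dropping P's B-weight 1/2 and renormalizing the remaining 1/4 : 1/4 gives weights 1/2, 1/2 on C, A.
Q = (1/2)·(-7, -1/2) + (1/2)·(-6, 23/2) = (-13/2, 11/2).

(-13/2, 11/2)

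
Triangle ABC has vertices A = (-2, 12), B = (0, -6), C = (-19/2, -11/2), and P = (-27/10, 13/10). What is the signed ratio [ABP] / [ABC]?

[ABC] = ½·((-2)·(-6−(-11/2)) + 0·(-11/2−12) + (-19/2)·(12−(-6))) = ½·(1 + 0 − 171) = -85.
[ABP] = ½·((-2)·(-6−(13/10)) + 0·(13/10−12) + (-27/10)·(12−(-6))) = ½·(73/5 + 0 − 243/5) = -17, so the ratio is (-17)/(-85) = 1/5.

1/5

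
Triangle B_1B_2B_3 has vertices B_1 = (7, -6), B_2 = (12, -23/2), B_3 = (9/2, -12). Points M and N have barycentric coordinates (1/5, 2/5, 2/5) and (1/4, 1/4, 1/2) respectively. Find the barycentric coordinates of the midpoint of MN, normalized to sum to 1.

(9/40, 13/40, 9/20)

Since both coordinate triples sum to 1, the midpoint's barycentrics are the componentwise average.
(1/5+1/4)/2 = 9/40; similarly 13/40 and 9/20.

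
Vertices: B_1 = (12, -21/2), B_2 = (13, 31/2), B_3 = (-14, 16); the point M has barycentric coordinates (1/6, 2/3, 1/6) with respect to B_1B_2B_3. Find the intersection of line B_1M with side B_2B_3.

Line B_1M meets B_2B_3 where the B_1-coordinate vanishes; zeroing M's B_1-weight and renormalizing leaves B_2, B_3-weights 2/3 : 1/6 → (4/5, 1/5).
So N = (4/5)·B_2 + (1/5)·B_3 = (38/5, 78/5).

(38/5, 78/5)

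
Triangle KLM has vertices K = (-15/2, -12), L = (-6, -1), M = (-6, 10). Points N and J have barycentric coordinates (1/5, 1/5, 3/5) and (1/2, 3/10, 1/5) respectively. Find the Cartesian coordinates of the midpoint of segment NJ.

(-261/40, -9/20)

Barycentric coordinates of the midpoint are the average: (7/20, 1/4, 2/5).
Converting: (7/20)·K + (1/4)·L + (2/5)·M = (-261/40, -9/20).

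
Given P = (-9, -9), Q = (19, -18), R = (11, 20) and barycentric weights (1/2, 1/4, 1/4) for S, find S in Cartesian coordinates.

S = (1/2)·P + (1/4)·Q + (1/4)·R.
x-coordinate: (1/2)·(-9) + (1/4)·19 + (1/4)·11 = 3.
y-coordinate: (1/2)·(-9) + (1/4)·(-18) + (1/4)·20 = -4.

(3, -4)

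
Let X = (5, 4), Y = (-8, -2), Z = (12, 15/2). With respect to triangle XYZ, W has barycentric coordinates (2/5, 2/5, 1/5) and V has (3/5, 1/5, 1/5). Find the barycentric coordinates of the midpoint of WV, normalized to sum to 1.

(1/2, 3/10, 1/5)

Since both coordinate triples sum to 1, the midpoint's barycentrics are the componentwise average.
(2/5+3/5)/2 = 1/2; similarly 3/10 and 1/5.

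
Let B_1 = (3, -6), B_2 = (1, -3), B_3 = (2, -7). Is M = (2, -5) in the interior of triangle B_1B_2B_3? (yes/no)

Barycentric coordinates of M: (2/5, 2/5, 1/5).
The three coordinates are positive, positive, positive; a point is interior exactly when all three are positive.

yes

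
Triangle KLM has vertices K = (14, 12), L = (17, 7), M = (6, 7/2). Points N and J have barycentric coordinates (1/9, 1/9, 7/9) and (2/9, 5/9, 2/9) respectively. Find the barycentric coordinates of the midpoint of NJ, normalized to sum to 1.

(1/6, 1/3, 1/2)

Since both coordinate triples sum to 1, the midpoint's barycentrics are the componentwise average.
(1/9+2/9)/2 = 1/6; similarly 1/3 and 1/2.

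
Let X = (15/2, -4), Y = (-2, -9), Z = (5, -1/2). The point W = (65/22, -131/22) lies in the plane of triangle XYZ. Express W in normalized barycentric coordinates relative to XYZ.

(5/11, 5/11, 1/11)

Signed area of the reference triangle: [XYZ] = ½·((15/2)·(-9−(-1/2)) + (-2)·(-1/2−(-4)) + 5·(-4−(-9))) = ½·(-255/4 − 7 + 25) = -183/8.
[WYZ] = ½·((65/22)·(-9−(-1/2)) + (-2)·(-1/2−(-131/22)) + 5·(-131/22−(-9))) = ½·(-1105/44 − 120/11 + 335/22) = -915/88, so the X-coordinate is (-915/88)/(-183/8) = 5/11.
[XWZ] = ½·((15/2)·(-131/22−(-1/2)) + (65/22)·(-1/2−(-4)) + 5·(-4−(-131/22))) = ½·(-450/11 + 455/44 + 215/22) = -915/88, so the Y-coordinate is 5/11.
[XYW] = ½·((15/2)·(-9−(-131/22)) + (-2)·(-131/22−(-4)) + (65/22)·(-4−(-9))) = ½·(-1005/44 + 43/11 + 325/22) = -183/88, so the Z-coordinate is 1/11.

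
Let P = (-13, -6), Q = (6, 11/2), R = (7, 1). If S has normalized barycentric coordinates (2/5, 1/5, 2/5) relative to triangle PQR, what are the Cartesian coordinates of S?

(-6/5, -9/10)

S = (2/5)·P + (1/5)·Q + (2/5)·R.
x-coordinate: (2/5)·(-13) + (1/5)·6 + (2/5)·7 = -6/5.
y-coordinate: (2/5)·(-6) + (1/5)·(11/2) + (2/5)·1 = -9/10.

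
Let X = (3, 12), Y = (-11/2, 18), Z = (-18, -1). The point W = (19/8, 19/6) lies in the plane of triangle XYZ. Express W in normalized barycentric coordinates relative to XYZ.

(17/12, -3/4, 1/3)

Signed area of the reference triangle: [XYZ] = ½·(3·(18−(-1)) + (-11/2)·(-1−12) + (-18)·(12−18)) = ½·(57 + 143/2 + 108) = 473/4.
[WYZ] = ½·((19/8)·(18−(-1)) + (-11/2)·(-1−(19/6)) + (-18)·(19/6−18)) = ½·(361/8 + 275/12 + 267) = 8041/48, so the X-coordinate is (8041/48)/(473/4) = 17/12.
[XWZ] = ½·(3·(19/6−(-1)) + (19/8)·(-1−12) + (-18)·(12−(19/6))) = ½·(25/2 − 247/8 − 159) = -1419/16, so the Y-coordinate is -3/4.
[XYW] = ½·(3·(18−(19/6)) + (-11/2)·(19/6−12) + (19/8)·(12−18)) = ½·(89/2 + 583/12 − 57/4) = 473/12, so the Z-coordinate is 1/3.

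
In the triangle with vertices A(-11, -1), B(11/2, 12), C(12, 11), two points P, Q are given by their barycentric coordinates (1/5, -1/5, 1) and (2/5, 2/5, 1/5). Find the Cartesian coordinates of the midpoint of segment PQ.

(89/20, 15/2)

Barycentric coordinates of the midpoint are the average: (3/10, 1/10, 3/5).
Converting: (3/10)·A + (1/10)·B + (3/5)·C = (89/20, 15/2).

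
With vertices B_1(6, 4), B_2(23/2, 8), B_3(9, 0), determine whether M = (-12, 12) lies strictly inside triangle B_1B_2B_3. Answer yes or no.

no

Barycentric coordinates of M: (99/17, -24/17, -58/17).
The three coordinates are positive, negative, negative; a point is interior exactly when all three are positive.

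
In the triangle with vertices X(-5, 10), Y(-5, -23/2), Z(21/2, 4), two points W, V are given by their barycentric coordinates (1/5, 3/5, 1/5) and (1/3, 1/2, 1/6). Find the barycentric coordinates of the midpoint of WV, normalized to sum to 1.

Since both coordinate triples sum to 1, the midpoint's barycentrics are the componentwise average.
(1/5+1/3)/2 = 4/15; similarly 11/20 and 11/60.

(4/15, 11/20, 11/60)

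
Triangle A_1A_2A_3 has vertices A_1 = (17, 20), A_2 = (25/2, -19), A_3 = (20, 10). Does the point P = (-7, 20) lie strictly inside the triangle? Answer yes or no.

Barycentric coordinates of P: (143/27, 40/27, -52/9).
The three coordinates are positive, positive, negative; a point is interior exactly when all three are positive.

no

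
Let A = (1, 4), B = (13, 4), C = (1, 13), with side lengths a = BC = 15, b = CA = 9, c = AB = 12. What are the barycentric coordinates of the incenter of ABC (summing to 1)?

(5/12, 1/4, 1/3)

The incenter has barycentric coordinates proportional to the opposite side lengths: (15 : 9 : 12).
Normalizing by 15+9+12 = 36 gives (5/12, 1/4, 1/3).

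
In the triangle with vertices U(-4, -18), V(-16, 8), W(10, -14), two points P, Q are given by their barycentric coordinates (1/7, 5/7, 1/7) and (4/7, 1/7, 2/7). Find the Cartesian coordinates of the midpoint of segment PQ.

Barycentric coordinates of the midpoint are the average: (5/14, 3/7, 3/14).
Converting: (5/14)·U + (3/7)·V + (3/14)·W = (-43/7, -6).

(-43/7, -6)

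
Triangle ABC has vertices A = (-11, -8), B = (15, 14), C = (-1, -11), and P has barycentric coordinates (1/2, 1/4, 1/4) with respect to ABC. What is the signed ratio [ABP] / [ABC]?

The signed ratio [ABP]/[ABC] equals the barycentric coordinate of P at vertex C, which is 1/4.

1/4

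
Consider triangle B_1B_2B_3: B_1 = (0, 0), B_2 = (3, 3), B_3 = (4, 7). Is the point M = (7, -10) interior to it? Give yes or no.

Barycentric coordinates of M: (-29/9, 89/9, -17/3).
The three coordinates are negative, positive, negative; a point is interior exactly when all three are positive.

no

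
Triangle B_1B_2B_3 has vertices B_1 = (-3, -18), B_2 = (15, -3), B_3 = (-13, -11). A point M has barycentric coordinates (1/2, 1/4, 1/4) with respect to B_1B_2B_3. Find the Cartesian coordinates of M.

(-1, -25/2)

M = (1/2)·B_1 + (1/4)·B_2 + (1/4)·B_3.
x-coordinate: (1/2)·(-3) + (1/4)·15 + (1/4)·(-13) = -1.
y-coordinate: (1/2)·(-18) + (1/4)·(-3) + (1/4)·(-11) = -25/2.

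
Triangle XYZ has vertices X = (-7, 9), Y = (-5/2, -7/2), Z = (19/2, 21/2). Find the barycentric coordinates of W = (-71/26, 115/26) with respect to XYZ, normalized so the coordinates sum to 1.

(6/13, 5/13, 2/13)

Signed area of the reference triangle: [XYZ] = ½·((-7)·(-7/2−(21/2)) + (-5/2)·(21/2−9) + (19/2)·(9−(-7/2))) = ½·(98 − 15/4 + 475/4) = 213/2.
[WYZ] = ½·((-71/26)·(-7/2−(21/2)) + (-5/2)·(21/2−(115/26)) + (19/2)·(115/26−(-7/2))) = ½·(497/13 − 395/26 + 1957/26) = 639/13, so the X-coordinate is (639/13)/(213/2) = 6/13.
[XWZ] = ½·((-7)·(115/26−(21/2)) + (-71/26)·(21/2−9) + (19/2)·(9−(115/26))) = ½·(553/13 − 213/52 + 2261/52) = 1065/26, so the Y-coordinate is 5/13.
[XYW] = ½·((-7)·(-7/2−(115/26)) + (-5/2)·(115/26−9) + (-71/26)·(9−(-7/2))) = ½·(721/13 + 595/52 − 1775/52) = 213/13, so the Z-coordinate is 2/13.
Check: 6/13 + 5/13 + 2/13 = 1.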